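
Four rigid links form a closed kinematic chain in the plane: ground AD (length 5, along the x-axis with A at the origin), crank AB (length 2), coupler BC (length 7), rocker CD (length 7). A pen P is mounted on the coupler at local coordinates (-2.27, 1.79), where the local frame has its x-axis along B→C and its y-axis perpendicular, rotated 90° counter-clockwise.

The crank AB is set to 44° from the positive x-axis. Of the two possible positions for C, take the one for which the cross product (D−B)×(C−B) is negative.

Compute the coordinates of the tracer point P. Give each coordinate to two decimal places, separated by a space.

A=(0,0), D=(5.00,0)
B = A + 2.00·(cos44°, sin44°) = (1.4387, 1.3893)
|BD| = 3.8227
circle(B,7.00) ∩ circle(D,7.00): a=1.9114, h=6.7340
  candidates: C₊=(5.6667,6.9682) cross=25.742; C₋=(0.7720,-5.5789) cross=-25.742
  mode - wants cross < 0 → take C=(0.7720,-5.5789) (cross=-25.742)
ex = (C−B)/|BC| = (-0.0952,-0.9955); ey = (0.9955,-0.0952)
P = B + -2.27·ex + 1.79·ey = (3.4367,3.4785)

3.44 3.48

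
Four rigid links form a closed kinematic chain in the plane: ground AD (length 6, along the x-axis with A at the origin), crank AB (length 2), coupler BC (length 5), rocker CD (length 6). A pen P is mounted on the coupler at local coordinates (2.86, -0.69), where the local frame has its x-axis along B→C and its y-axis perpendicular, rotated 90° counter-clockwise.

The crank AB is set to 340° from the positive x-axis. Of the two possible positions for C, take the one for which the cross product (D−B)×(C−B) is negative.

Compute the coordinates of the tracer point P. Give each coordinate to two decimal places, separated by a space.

A=(0,0), D=(6.00,0)
B = A + 2.00·(cos340°, sin340°) = (1.8794, -0.6840)
|BD| = 4.1770
circle(B,5.00) ∩ circle(D,6.00): a=0.7718, h=4.9401
  candidates: C₊=(1.8317,4.3157) cross=20.635; C₋=(3.4497,-5.4310) cross=-20.635
  mode - wants cross < 0 → take C=(3.4497,-5.4310) (cross=-20.635)
ex = (C−B)/|BC| = (0.3141,-0.9494); ey = (0.9494,0.3141)
P = B + 2.86·ex + -0.69·ey = (2.1225,-3.6160)

2.12 -3.62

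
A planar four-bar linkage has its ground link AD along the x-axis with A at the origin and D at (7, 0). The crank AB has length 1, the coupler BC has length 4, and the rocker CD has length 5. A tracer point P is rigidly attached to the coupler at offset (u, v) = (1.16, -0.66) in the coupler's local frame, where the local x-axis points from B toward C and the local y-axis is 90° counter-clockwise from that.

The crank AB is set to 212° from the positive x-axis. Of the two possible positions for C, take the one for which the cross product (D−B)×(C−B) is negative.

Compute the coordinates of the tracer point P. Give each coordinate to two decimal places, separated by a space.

-0.15 -1.67

A=(0,0), D=(7.00,0)
B = A + 1.00·(cos212°, sin212°) = (-0.8480, -0.5299)
|BD| = 7.8659
circle(B,4.00) ∩ circle(D,5.00): a=3.3609, h=2.1690
  candidates: C₊=(2.3591,1.8606) cross=17.061; C₋=(2.6513,-2.4676) cross=-17.061
  mode - wants cross < 0 → take C=(2.6513,-2.4676) (cross=-17.061)
ex = (C−B)/|BC| = (0.8748,-0.4844); ey = (0.4844,0.8748)
P = B + 1.16·ex + -0.66·ey = (-0.1529,-1.6692)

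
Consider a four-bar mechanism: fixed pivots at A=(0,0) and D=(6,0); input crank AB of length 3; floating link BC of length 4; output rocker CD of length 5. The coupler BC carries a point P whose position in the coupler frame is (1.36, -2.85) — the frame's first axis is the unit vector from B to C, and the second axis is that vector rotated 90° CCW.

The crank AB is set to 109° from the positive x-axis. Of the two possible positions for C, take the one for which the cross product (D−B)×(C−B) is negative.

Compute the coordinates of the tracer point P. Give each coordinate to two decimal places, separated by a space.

-2.75 0.23

A=(0,0), D=(6.00,0)
B = A + 3.00·(cos109°, sin109°) = (-0.9767, 2.8366)
|BD| = 7.5313
circle(B,4.00) ∩ circle(D,5.00): a=3.1681, h=2.4419
  candidates: C₊=(2.8778,3.9054) cross=18.391; C₋=(1.0384,-0.6188) cross=-18.391
  mode - wants cross < 0 → take C=(1.0384,-0.6188) (cross=-18.391)
ex = (C−B)/|BC| = (0.5038,-0.8638); ey = (0.8638,0.5038)
P = B + 1.36·ex + -2.85·ey = (-2.7535,0.2260)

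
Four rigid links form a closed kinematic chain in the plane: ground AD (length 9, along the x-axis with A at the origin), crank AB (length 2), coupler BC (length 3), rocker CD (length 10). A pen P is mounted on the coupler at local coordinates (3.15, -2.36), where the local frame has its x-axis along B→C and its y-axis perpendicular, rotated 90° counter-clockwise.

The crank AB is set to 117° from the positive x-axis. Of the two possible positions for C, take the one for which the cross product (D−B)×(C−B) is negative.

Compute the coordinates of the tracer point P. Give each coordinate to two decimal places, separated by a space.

A=(0,0), D=(9.00,0)
B = A + 2.00·(cos117°, sin117°) = (-0.9080, 1.7820)
|BD| = 10.0670
circle(B,3.00) ∩ circle(D,10.00): a=0.5137, h=2.9557
  candidates: C₊=(0.1209,4.6001) cross=29.755; C₋=(-0.9256,-1.2179) cross=-29.755
  mode - wants cross < 0 → take C=(-0.9256,-1.2179) (cross=-29.755)
ex = (C−B)/|BC| = (-0.0059,-1.0000); ey = (1.0000,-0.0059)
P = B + 3.15·ex + -2.36·ey = (-3.2864,-1.3541)

-3.29 -1.35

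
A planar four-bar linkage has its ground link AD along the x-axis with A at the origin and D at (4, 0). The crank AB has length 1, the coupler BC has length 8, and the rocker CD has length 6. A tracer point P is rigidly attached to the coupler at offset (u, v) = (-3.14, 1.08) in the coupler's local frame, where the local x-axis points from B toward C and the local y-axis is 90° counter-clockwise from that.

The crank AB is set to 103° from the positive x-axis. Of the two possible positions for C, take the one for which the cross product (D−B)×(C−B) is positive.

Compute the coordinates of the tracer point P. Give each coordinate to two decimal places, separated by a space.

-3.42 0.08

A=(0,0), D=(4.00,0)
B = A + 1.00·(cos103°, sin103°) = (-0.2250, 0.9744)
|BD| = 4.3359
circle(B,8.00) ∩ circle(D,6.00): a=5.3968, h=5.9055
  candidates: C₊=(6.3609,5.5160) cross=25.605; C₋=(3.7067,-5.9928) cross=-25.605
  mode + wants cross > 0 → take C=(6.3609,5.5160) (cross=25.605)
ex = (C−B)/|BC| = (0.8232,0.5677); ey = (-0.5677,0.8232)
P = B + -3.14·ex + 1.08·ey = (-3.4230,0.0809)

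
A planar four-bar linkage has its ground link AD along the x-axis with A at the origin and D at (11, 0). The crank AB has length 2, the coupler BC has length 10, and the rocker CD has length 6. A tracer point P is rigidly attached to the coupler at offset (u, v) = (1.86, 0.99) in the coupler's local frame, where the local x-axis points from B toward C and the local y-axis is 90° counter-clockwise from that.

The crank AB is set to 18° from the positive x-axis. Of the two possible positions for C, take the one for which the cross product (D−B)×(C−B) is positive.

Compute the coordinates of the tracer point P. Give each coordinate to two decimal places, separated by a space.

A=(0,0), D=(11.00,0)
B = A + 2.00·(cos18°, sin18°) = (1.9021, 0.6180)
|BD| = 9.1189
circle(B,10.00) ∩ circle(D,6.00): a=8.0686, h=5.9074
  candidates: C₊=(10.3526,5.9650) cross=53.868; C₋=(9.5518,-5.8226) cross=-53.868
  mode + wants cross > 0 → take C=(10.3526,5.9650) (cross=53.868)
ex = (C−B)/|BC| = (0.8450,0.5347); ey = (-0.5347,0.8450)
P = B + 1.86·ex + 0.99·ey = (2.9446,2.4492)

2.94 2.45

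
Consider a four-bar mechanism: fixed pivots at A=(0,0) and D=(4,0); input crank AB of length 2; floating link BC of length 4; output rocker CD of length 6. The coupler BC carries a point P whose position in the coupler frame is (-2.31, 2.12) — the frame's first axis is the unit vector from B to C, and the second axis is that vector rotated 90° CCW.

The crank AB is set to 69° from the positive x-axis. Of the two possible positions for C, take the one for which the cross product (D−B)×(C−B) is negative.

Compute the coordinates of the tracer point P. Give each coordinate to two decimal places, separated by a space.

A=(0,0), D=(4.00,0)
B = A + 2.00·(cos69°, sin69°) = (0.7167, 1.8672)
|BD| = 3.7771
circle(B,4.00) ∩ circle(D,6.00): a=-0.7590, h=3.9273
  candidates: C₊=(1.9984,5.6563) cross=14.834; C₋=(-1.8845,-1.1715) cross=-14.834
  mode - wants cross < 0 → take C=(-1.8845,-1.1715) (cross=-14.834)
ex = (C−B)/|BC| = (-0.6503,-0.7597); ey = (0.7597,-0.6503)
P = B + -2.31·ex + 2.12·ey = (3.8295,2.2433)

3.83 2.24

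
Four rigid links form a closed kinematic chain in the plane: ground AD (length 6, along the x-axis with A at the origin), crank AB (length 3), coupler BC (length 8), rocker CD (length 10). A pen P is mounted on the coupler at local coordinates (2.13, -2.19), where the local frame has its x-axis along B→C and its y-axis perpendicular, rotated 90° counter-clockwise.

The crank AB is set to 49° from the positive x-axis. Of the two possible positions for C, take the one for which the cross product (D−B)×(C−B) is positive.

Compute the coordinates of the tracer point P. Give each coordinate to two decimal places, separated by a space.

4.71 3.62

A=(0,0), D=(6.00,0)
B = A + 3.00·(cos49°, sin49°) = (1.9682, 2.2641)
|BD| = 4.6241
circle(B,8.00) ∩ circle(D,10.00): a=-1.5807, h=7.8423
  candidates: C₊=(4.4299,9.8760) cross=36.263; C₋=(-3.2499,-3.7998) cross=-36.263
  mode + wants cross > 0 → take C=(4.4299,9.8760) (cross=36.263)
ex = (C−B)/|BC| = (0.3077,0.9515); ey = (-0.9515,0.3077)
P = B + 2.13·ex + -2.19·ey = (4.7073,3.6169)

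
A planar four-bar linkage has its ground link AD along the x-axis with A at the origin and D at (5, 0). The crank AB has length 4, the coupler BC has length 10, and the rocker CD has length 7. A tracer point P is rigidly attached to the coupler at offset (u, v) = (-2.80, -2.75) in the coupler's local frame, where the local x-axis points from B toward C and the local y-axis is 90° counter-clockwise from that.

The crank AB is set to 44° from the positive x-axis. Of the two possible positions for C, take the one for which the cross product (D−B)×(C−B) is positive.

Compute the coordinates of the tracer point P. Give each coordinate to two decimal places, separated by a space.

A=(0,0), D=(5.00,0)
B = A + 4.00·(cos44°, sin44°) = (2.8774, 2.7786)
|BD| = 3.4966
circle(B,10.00) ∩ circle(D,7.00): a=9.0411, h=4.2731
  candidates: C₊=(11.7614,-1.8119) cross=14.941; C₋=(4.9701,-6.9999) cross=-14.941
  mode + wants cross > 0 → take C=(11.7614,-1.8119) (cross=14.941)
ex = (C−B)/|BC| = (0.8884,-0.4591); ey = (0.4591,0.8884)
P = B + -2.80·ex + -2.75·ey = (-0.8726,1.6209)

-0.87 1.62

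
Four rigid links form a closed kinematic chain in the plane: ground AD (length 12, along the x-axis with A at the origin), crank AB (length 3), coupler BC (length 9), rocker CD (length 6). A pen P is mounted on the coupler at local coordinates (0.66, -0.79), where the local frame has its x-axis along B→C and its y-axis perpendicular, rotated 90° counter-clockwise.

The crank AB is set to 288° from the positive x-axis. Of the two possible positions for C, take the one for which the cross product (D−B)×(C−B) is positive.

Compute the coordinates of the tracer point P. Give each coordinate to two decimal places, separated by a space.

A=(0,0), D=(12.00,0)
B = A + 3.00·(cos288°, sin288°) = (0.9271, -2.8532)
|BD| = 11.4346
circle(B,9.00) ∩ circle(D,6.00): a=7.6850, h=4.6841
  candidates: C₊=(7.2002,3.6003) cross=53.561; C₋=(9.5378,-5.4715) cross=-53.561
  mode + wants cross > 0 → take C=(7.2002,3.6003) (cross=53.561)
ex = (C−B)/|BC| = (0.6970,0.7171); ey = (-0.7171,0.6970)
P = B + 0.66·ex + -0.79·ey = (1.9536,-2.9306)

1.95 -2.93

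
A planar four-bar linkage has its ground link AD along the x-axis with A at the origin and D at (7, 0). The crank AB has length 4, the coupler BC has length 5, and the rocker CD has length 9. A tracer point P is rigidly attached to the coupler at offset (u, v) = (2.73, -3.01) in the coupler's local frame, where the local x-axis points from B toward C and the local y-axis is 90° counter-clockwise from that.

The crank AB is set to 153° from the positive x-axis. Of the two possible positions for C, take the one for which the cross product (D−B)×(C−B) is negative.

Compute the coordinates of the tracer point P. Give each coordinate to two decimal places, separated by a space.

-5.23 -1.89

A=(0,0), D=(7.00,0)
B = A + 4.00·(cos153°, sin153°) = (-3.5640, 1.8160)
|BD| = 10.7190
circle(B,5.00) ∩ circle(D,9.00): a=2.7473, h=4.1776
  candidates: C₊=(-0.1487,5.4677) cross=44.780; C₋=(-1.5642,-2.7667) cross=-44.780
  mode - wants cross < 0 → take C=(-1.5642,-2.7667) (cross=-44.780)
ex = (C−B)/|BC| = (0.4000,-0.9165); ey = (0.9165,0.4000)
P = B + 2.73·ex + -3.01·ey = (-5.2309,-1.8901)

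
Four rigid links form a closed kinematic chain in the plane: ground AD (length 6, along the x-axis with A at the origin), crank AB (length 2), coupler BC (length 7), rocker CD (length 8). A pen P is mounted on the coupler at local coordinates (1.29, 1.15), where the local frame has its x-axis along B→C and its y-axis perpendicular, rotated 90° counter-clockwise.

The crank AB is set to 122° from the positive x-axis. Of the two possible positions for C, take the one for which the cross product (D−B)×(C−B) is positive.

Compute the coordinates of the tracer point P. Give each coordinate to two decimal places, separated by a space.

A=(0,0), D=(6.00,0)
B = A + 2.00·(cos122°, sin122°) = (-1.0598, 1.6961)
|BD| = 7.2607
circle(B,7.00) ∩ circle(D,8.00): a=2.5974, h=6.5003
  candidates: C₊=(2.9842,7.4098) cross=47.197; C₋=(-0.0528,-5.2311) cross=-47.197
  mode + wants cross > 0 → take C=(2.9842,7.4098) (cross=47.197)
ex = (C−B)/|BC| = (0.5777,0.8162); ey = (-0.8162,0.5777)
P = B + 1.29·ex + 1.15·ey = (-1.2533,3.4134)

-1.25 3.41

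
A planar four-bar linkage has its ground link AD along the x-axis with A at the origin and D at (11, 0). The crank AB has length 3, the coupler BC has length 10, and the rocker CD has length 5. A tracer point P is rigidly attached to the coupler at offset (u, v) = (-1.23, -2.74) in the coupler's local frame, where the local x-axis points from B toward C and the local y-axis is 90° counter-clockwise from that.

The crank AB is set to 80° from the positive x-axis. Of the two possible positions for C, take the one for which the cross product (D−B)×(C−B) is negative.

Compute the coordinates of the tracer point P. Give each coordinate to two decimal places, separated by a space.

-2.25 1.79

A=(0,0), D=(11.00,0)
B = A + 3.00·(cos80°, sin80°) = (0.5209, 2.9544)
|BD| = 10.8876
circle(B,10.00) ∩ circle(D,5.00): a=8.8881, h=4.5828
  candidates: C₊=(10.3191,4.9534) cross=49.896; C₋=(7.8320,-3.8683) cross=-49.896
  mode - wants cross < 0 → take C=(7.8320,-3.8683) (cross=-49.896)
ex = (C−B)/|BC| = (0.7311,-0.6823); ey = (0.6823,0.7311)
P = B + -1.23·ex + -2.74·ey = (-2.2477,1.7904)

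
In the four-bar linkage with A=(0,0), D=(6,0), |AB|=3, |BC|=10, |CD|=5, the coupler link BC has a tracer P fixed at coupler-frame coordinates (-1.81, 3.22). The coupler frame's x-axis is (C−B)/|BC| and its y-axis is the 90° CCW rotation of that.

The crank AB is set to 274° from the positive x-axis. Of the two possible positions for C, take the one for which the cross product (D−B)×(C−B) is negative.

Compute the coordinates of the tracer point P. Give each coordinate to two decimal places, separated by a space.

A=(0,0), D=(6.00,0)
B = A + 3.00·(cos274°, sin274°) = (0.2093, -2.9927)
|BD| = 6.5183
circle(B,10.00) ∩ circle(D,5.00): a=9.0122, h=4.3337
  candidates: C₊=(6.2258,4.9949) cross=28.248; C₋=(10.2051,-2.7050) cross=-28.248
  mode - wants cross < 0 → take C=(10.2051,-2.7050) (cross=-28.248)
ex = (C−B)/|BC| = (0.9996,0.0288); ey = (-0.0288,0.9996)
P = B + -1.81·ex + 3.22·ey = (-1.6926,0.1739)

-1.69 0.17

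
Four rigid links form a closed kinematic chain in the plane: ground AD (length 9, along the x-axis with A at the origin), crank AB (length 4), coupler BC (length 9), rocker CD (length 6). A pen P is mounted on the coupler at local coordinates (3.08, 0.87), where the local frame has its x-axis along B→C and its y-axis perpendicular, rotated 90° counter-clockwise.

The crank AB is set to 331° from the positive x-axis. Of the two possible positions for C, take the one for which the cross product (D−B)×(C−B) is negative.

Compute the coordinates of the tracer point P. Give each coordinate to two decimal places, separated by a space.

A=(0,0), D=(9.00,0)
B = A + 4.00·(cos331°, sin331°) = (3.4985, -1.9392)
|BD| = 5.8333
circle(B,9.00) ∩ circle(D,6.00): a=6.7738, h=5.9258
  candidates: C₊=(7.9170,5.9015) cross=34.567; C₋=(11.8570,-5.2761) cross=-34.567
  mode - wants cross < 0 → take C=(11.8570,-5.2761) (cross=-34.567)
ex = (C−B)/|BC| = (0.9287,-0.3708); ey = (0.3708,0.9287)
P = B + 3.08·ex + 0.87·ey = (6.6815,-2.2732)

6.68 -2.27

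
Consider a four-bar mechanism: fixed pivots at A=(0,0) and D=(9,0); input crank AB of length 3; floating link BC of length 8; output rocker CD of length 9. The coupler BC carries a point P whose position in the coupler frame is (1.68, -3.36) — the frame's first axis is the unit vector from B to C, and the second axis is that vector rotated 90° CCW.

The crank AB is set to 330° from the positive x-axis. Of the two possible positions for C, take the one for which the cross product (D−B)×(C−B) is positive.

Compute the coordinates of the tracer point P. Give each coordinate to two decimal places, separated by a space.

A=(0,0), D=(9.00,0)
B = A + 3.00·(cos330°, sin330°) = (2.5981, -1.5000)
|BD| = 6.5753
circle(B,8.00) ∩ circle(D,9.00): a=1.9949, h=7.7473
  candidates: C₊=(2.7731,6.4981) cross=50.941; C₋=(6.3078,-8.5879) cross=-50.941
  mode + wants cross > 0 → take C=(2.7731,6.4981) (cross=50.941)
ex = (C−B)/|BC| = (0.0219,0.9998); ey = (-0.9998,0.0219)
P = B + 1.68·ex + -3.36·ey = (5.9940,0.1061)

5.99 0.11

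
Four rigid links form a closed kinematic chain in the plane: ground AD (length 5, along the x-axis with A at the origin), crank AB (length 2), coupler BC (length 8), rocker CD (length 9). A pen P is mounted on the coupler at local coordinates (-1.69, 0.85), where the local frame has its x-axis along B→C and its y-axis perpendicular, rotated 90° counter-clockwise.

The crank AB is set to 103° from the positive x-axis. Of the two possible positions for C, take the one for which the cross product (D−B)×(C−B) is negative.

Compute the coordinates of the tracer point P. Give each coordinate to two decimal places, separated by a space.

0.67 3.48

A=(0,0), D=(5.00,0)
B = A + 2.00·(cos103°, sin103°) = (-0.4499, 1.9487)
|BD| = 5.7878
circle(B,8.00) ∩ circle(D,9.00): a=1.4253, h=7.8720
  candidates: C₊=(3.5427,8.8812) cross=45.562; C₋=(-1.7583,-5.9435) cross=-45.562
  mode - wants cross < 0 → take C=(-1.7583,-5.9435) (cross=-45.562)
ex = (C−B)/|BC| = (-0.1635,-0.9865); ey = (0.9865,-0.1635)
P = B + -1.69·ex + 0.85·ey = (0.6650,3.4770)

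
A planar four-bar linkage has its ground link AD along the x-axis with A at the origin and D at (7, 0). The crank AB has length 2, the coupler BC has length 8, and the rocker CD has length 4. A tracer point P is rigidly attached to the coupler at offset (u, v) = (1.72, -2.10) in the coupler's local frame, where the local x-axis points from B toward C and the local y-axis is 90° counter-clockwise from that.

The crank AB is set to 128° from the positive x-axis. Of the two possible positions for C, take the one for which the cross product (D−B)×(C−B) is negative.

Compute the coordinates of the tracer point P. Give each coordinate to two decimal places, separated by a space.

A=(0,0), D=(7.00,0)
B = A + 2.00·(cos128°, sin128°) = (-1.2313, 1.5760)
|BD| = 8.3808
circle(B,8.00) ∩ circle(D,4.00): a=7.0541, h=3.7736
  candidates: C₊=(6.4065,3.9557) cross=31.626; C₋=(4.9873,-3.4567) cross=-31.626
  mode - wants cross < 0 → take C=(4.9873,-3.4567) (cross=-31.626)
ex = (C−B)/|BC| = (0.7773,-0.6291); ey = (0.6291,0.7773)
P = B + 1.72·ex + -2.10·ey = (-1.2154,-1.1384)

-1.22 -1.14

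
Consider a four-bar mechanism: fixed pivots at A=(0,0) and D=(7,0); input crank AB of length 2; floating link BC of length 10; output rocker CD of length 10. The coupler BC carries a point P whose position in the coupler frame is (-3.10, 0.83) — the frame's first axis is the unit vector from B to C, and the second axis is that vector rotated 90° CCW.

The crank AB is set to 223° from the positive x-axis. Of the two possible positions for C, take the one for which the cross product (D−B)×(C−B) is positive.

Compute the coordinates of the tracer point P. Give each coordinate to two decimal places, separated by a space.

-3.13 -4.11

A=(0,0), D=(7.00,0)
B = A + 2.00·(cos223°, sin223°) = (-1.4627, -1.3640)
|BD| = 8.5719
circle(B,10.00) ∩ circle(D,10.00): a=4.2860, h=9.0350
  candidates: C₊=(1.3310,8.2378) cross=77.447; C₋=(4.2063,-9.6018) cross=-77.447
  mode + wants cross > 0 → take C=(1.3310,8.2378) (cross=77.447)
ex = (C−B)/|BC| = (0.2794,0.9602); ey = (-0.9602,0.2794)
P = B + -3.10·ex + 0.83·ey = (-3.1257,-4.1087)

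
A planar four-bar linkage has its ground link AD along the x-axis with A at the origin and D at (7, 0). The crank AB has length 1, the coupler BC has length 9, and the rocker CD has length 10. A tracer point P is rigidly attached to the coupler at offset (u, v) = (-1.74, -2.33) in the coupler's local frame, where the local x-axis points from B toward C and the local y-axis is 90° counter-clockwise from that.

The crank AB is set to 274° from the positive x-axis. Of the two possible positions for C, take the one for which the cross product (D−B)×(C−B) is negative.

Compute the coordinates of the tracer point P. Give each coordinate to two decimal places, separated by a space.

A=(0,0), D=(7.00,0)
B = A + 1.00·(cos274°, sin274°) = (0.0698, -0.9976)
|BD| = 7.0017
circle(B,9.00) ∩ circle(D,10.00): a=2.1440, h=8.7409
  candidates: C₊=(0.9465,7.9596) cross=61.201; C₋=(3.4373,-9.3438) cross=-61.201
  mode - wants cross < 0 → take C=(3.4373,-9.3438) (cross=-61.201)
ex = (C−B)/|BC| = (0.3742,-0.9274); ey = (0.9274,0.3742)
P = B + -1.74·ex + -2.33·ey = (-2.7420,-0.2558)

-2.74 -0.26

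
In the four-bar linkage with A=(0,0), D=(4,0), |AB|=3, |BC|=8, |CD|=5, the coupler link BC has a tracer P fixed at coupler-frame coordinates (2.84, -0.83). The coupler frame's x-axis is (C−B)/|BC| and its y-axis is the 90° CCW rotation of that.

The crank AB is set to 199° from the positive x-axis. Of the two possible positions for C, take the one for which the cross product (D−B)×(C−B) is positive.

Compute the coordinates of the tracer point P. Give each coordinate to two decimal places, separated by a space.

-0.28 0.51

A=(0,0), D=(4.00,0)
B = A + 3.00·(cos199°, sin199°) = (-2.8366, -0.9767)
|BD| = 6.9060
circle(B,8.00) ∩ circle(D,5.00): a=6.2766, h=4.9602
  candidates: C₊=(2.6755,4.8214) cross=34.255; C₋=(4.0785,-4.9994) cross=-34.255
  mode + wants cross > 0 → take C=(2.6755,4.8214) (cross=34.255)
ex = (C−B)/|BC| = (0.6890,0.7248); ey = (-0.7248,0.6890)
P = B + 2.84·ex + -0.83·ey = (-0.2782,0.5097)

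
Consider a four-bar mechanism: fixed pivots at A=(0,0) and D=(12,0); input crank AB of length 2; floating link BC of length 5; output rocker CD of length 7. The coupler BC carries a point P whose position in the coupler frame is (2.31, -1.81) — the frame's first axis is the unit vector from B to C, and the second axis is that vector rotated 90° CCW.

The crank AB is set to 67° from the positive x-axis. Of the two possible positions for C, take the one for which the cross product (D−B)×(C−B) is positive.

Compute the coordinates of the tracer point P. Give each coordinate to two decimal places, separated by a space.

A=(0,0), D=(12.00,0)
B = A + 2.00·(cos67°, sin67°) = (0.7815, 1.8410)
|BD| = 11.3686
circle(B,5.00) ∩ circle(D,7.00): a=4.6288, h=1.8907
  candidates: C₊=(5.6553,2.9571) cross=21.494; C₋=(5.0430,-0.7743) cross=-21.494
  mode + wants cross > 0 → take C=(5.6553,2.9571) (cross=21.494)
ex = (C−B)/|BC| = (0.9748,0.2232); ey = (-0.2232,0.9748)
P = B + 2.31·ex + -1.81·ey = (3.4372,0.5923)

3.44 0.59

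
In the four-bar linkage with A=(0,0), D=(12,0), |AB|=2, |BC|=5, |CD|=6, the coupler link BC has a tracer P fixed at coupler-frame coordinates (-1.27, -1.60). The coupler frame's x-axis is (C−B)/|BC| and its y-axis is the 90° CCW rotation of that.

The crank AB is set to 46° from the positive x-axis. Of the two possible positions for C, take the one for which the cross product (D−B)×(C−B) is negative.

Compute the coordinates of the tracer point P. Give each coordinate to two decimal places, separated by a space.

A=(0,0), D=(12.00,0)
B = A + 2.00·(cos46°, sin46°) = (1.3893, 1.4387)
|BD| = 10.7078
circle(B,5.00) ∩ circle(D,6.00): a=4.8402, h=1.2538
  candidates: C₊=(6.3541,2.0308) cross=13.426; C₋=(6.0172,-0.4541) cross=-13.426
  mode - wants cross < 0 → take C=(6.0172,-0.4541) (cross=-13.426)
ex = (C−B)/|BC| = (0.9256,-0.3786); ey = (0.3786,0.9256)
P = B + -1.27·ex + -1.60·ey = (-0.3919,0.4385)

-0.39 0.44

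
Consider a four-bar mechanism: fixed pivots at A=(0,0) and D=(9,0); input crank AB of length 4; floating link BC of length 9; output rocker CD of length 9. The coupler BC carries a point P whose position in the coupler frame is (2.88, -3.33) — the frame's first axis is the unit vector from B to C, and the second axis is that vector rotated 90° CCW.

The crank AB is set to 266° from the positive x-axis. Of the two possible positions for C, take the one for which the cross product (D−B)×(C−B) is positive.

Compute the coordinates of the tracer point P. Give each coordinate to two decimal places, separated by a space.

3.53 -1.79

A=(0,0), D=(9.00,0)
B = A + 4.00·(cos266°, sin266°) = (-0.2790, -3.9903)
|BD| = 10.1006
circle(B,9.00) ∩ circle(D,9.00): a=5.0503, h=7.4495
  candidates: C₊=(1.4176,4.8484) cross=75.244; C₋=(7.3034,-8.8386) cross=-75.244
  mode + wants cross > 0 → take C=(1.4176,4.8484) (cross=75.244)
ex = (C−B)/|BC| = (0.1885,0.9821); ey = (-0.9821,0.1885)
P = B + 2.88·ex + -3.33·ey = (3.5342,-1.7896)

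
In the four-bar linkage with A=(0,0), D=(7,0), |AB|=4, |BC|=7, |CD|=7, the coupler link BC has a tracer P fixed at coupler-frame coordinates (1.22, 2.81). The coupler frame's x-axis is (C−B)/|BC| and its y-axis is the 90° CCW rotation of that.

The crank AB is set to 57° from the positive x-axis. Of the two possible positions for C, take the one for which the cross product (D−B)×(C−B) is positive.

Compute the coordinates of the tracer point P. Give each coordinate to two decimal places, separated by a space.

A=(0,0), D=(7.00,0)
B = A + 4.00·(cos57°, sin57°) = (2.1786, 3.3547)
|BD| = 5.8737
circle(B,7.00) ∩ circle(D,7.00): a=2.9368, h=6.3541
  candidates: C₊=(8.2184,6.8932) cross=37.322; C₋=(0.9602,-3.5385) cross=-37.322
  mode + wants cross > 0 → take C=(8.2184,6.8932) (cross=37.322)
ex = (C−B)/|BC| = (0.8628,0.5055); ey = (-0.5055,0.8628)
P = B + 1.22·ex + 2.81·ey = (1.8108,6.3959)

1.81 6.40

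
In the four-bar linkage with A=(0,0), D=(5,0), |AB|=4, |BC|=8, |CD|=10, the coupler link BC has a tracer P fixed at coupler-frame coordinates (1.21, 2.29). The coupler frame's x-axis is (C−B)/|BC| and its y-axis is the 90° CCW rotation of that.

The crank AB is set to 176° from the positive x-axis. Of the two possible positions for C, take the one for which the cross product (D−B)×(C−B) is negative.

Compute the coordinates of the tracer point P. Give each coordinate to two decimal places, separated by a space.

-1.45 -0.24

A=(0,0), D=(5.00,0)
B = A + 4.00·(cos176°, sin176°) = (-3.9903, 0.2790)
|BD| = 8.9946
circle(B,8.00) ∩ circle(D,10.00): a=2.4961, h=7.6006
  candidates: C₊=(-1.2596,7.7986) cross=68.364; C₋=(-1.7312,-7.3954) cross=-68.364
  mode - wants cross < 0 → take C=(-1.7312,-7.3954) (cross=-68.364)
ex = (C−B)/|BC| = (0.2824,-0.9593); ey = (0.9593,0.2824)
P = B + 1.21·ex + 2.29·ey = (-1.4518,-0.2351)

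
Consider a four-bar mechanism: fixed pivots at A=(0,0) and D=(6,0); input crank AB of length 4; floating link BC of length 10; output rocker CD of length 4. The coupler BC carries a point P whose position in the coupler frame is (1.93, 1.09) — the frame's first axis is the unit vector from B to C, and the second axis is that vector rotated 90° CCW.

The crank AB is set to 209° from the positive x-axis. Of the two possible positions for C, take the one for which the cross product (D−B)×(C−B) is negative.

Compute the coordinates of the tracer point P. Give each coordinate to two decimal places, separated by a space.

A=(0,0), D=(6.00,0)
B = A + 4.00·(cos209°, sin209°) = (-3.4985, -1.9392)
|BD| = 9.6944
circle(B,10.00) ∩ circle(D,4.00): a=9.1796, h=3.9667
  candidates: C₊=(4.7021,3.7836) cross=38.455; C₋=(6.2891,-3.9895) cross=-38.455
  mode - wants cross < 0 → take C=(6.2891,-3.9895) (cross=-38.455)
ex = (C−B)/|BC| = (0.9788,-0.2050); ey = (0.2050,0.9788)
P = B + 1.93·ex + 1.09·ey = (-1.3860,-1.2681)

-1.39 -1.27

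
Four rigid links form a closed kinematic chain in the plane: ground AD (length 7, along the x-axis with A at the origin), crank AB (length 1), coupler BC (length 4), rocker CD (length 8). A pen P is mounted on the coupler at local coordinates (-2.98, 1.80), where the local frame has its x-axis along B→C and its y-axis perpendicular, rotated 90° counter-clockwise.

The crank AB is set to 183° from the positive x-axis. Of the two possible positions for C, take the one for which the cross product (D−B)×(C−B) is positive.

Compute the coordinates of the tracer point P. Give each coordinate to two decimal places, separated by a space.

-3.47 -2.50

A=(0,0), D=(7.00,0)
B = A + 1.00·(cos183°, sin183°) = (-0.9986, -0.0523)
|BD| = 7.9988
circle(B,4.00) ∩ circle(D,8.00): a=0.9990, h=3.8733
  candidates: C₊=(-0.0250,3.8274) cross=30.981; C₋=(0.0256,-3.9190) cross=-30.981
  mode + wants cross > 0 → take C=(-0.0250,3.8274) (cross=30.981)
ex = (C−B)/|BC| = (0.2434,0.9699); ey = (-0.9699,0.2434)
P = B + -2.98·ex + 1.80·ey = (-3.4698,-2.5046)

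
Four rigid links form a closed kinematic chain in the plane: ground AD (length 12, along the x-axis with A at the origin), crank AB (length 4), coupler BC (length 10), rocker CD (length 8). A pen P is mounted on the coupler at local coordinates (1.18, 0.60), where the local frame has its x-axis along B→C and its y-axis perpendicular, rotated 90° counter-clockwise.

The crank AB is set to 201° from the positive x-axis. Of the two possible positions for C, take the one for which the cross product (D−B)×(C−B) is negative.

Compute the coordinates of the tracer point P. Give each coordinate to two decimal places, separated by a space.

A=(0,0), D=(12.00,0)
B = A + 4.00·(cos201°, sin201°) = (-3.7343, -1.4335)
|BD| = 15.7995
circle(B,10.00) ∩ circle(D,8.00): a=9.0390, h=4.2774
  candidates: C₊=(4.8793,3.6464) cross=67.581; C₋=(5.6555,-4.8731) cross=-67.581
  mode - wants cross < 0 → take C=(5.6555,-4.8731) (cross=-67.581)
ex = (C−B)/|BC| = (0.9390,-0.3440); ey = (0.3440,0.9390)
P = B + 1.18·ex + 0.60·ey = (-2.4199,-1.2760)

-2.42 -1.28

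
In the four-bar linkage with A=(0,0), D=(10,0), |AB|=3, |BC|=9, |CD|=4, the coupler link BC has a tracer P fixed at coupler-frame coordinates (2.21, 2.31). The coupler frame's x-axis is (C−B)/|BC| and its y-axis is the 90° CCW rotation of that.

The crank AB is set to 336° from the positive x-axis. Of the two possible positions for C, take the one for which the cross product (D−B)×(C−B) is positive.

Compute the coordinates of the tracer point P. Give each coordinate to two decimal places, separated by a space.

A=(0,0), D=(10.00,0)
B = A + 3.00·(cos336°, sin336°) = (2.7406, -1.2202)
|BD| = 7.3612
circle(B,9.00) ∩ circle(D,4.00): a=8.0956, h=3.9320
  candidates: C₊=(10.0725,3.9993) cross=28.944; C₋=(11.3761,-3.7559) cross=-28.944
  mode + wants cross > 0 → take C=(10.0725,3.9993) (cross=28.944)
ex = (C−B)/|BC| = (0.8147,0.5800); ey = (-0.5800,0.8147)
P = B + 2.21·ex + 2.31·ey = (3.2013,1.9433)

3.20 1.94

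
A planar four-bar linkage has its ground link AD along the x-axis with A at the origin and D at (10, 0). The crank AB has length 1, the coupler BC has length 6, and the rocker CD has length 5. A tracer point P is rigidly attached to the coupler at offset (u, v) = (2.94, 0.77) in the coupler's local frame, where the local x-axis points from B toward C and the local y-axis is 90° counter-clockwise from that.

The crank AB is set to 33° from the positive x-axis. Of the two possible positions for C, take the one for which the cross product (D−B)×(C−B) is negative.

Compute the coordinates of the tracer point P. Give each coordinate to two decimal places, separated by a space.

A=(0,0), D=(10.00,0)
B = A + 1.00·(cos33°, sin33°) = (0.8387, 0.5446)
|BD| = 9.1775
circle(B,6.00) ∩ circle(D,5.00): a=5.1880, h=3.0140
  candidates: C₊=(6.1964,3.2454) cross=27.661; C₋=(5.8387,-2.7719) cross=-27.661
  mode - wants cross < 0 → take C=(5.8387,-2.7719) (cross=-27.661)
ex = (C−B)/|BC| = (0.8333,-0.5528); ey = (0.5528,0.8333)
P = B + 2.94·ex + 0.77·ey = (3.7143,-0.4388)

3.71 -0.44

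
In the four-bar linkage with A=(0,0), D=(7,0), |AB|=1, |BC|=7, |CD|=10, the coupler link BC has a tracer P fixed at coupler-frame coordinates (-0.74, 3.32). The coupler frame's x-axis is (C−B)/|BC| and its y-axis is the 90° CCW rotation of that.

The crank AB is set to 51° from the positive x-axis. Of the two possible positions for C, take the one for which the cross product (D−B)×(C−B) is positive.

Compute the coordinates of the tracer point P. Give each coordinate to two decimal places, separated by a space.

A=(0,0), D=(7.00,0)
B = A + 1.00·(cos51°, sin51°) = (0.6293, 0.7771)
|BD| = 6.4179
circle(B,7.00) ∩ circle(D,10.00): a=-0.7643, h=6.9581
  candidates: C₊=(0.7132,7.7766) cross=44.657; C₋=(-0.9719,-6.0373) cross=-44.657
  mode + wants cross > 0 → take C=(0.7132,7.7766) (cross=44.657)
ex = (C−B)/|BC| = (0.0120,0.9999); ey = (-0.9999,0.0120)
P = B + -0.74·ex + 3.32·ey = (-2.6993,0.0770)

-2.70 0.08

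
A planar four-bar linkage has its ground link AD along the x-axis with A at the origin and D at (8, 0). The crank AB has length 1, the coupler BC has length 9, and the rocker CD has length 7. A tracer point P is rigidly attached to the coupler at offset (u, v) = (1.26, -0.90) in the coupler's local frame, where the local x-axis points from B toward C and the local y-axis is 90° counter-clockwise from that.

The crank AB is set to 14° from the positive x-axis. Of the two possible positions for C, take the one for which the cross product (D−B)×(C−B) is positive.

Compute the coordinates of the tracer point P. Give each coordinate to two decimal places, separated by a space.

2.48 0.58

A=(0,0), D=(8.00,0)
B = A + 1.00·(cos14°, sin14°) = (0.9703, 0.2419)
|BD| = 7.0339
circle(B,9.00) ∩ circle(D,7.00): a=5.7916, h=6.8889
  candidates: C₊=(6.9954,6.9275) cross=48.456; C₋=(6.5216,-6.8421) cross=-48.456
  mode + wants cross > 0 → take C=(6.9954,6.9275) (cross=48.456)
ex = (C−B)/|BC| = (0.6695,0.7428); ey = (-0.7428,0.6695)
P = B + 1.26·ex + -0.90·ey = (2.4824,0.5754)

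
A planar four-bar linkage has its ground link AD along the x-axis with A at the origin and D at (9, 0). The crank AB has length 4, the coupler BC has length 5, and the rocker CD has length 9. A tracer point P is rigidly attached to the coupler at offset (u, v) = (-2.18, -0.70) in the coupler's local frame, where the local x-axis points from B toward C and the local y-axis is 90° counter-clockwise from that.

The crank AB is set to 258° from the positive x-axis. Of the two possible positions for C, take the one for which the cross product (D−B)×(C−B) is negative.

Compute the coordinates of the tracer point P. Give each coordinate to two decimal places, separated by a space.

-3.00 -3.18

A=(0,0), D=(9.00,0)
B = A + 4.00·(cos258°, sin258°) = (-0.8316, -3.9126)
|BD| = 10.5816
circle(B,5.00) ∩ circle(D,9.00): a=2.6447, h=4.2433
  candidates: C₊=(0.0566,1.0079) cross=44.901; C₋=(3.1946,-6.8773) cross=-44.901
  mode - wants cross < 0 → take C=(3.1946,-6.8773) (cross=-44.901)
ex = (C−B)/|BC| = (0.8052,-0.5929); ey = (0.5929,0.8052)
P = B + -2.18·ex + -0.70·ey = (-3.0021,-3.1837)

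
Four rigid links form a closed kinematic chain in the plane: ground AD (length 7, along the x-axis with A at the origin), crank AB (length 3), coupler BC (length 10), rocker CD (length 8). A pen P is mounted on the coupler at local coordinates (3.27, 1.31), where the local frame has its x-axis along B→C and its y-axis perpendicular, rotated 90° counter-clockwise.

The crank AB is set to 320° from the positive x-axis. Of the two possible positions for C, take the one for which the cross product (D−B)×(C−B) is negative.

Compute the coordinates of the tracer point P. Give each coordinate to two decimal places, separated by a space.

A=(0,0), D=(7.00,0)
B = A + 3.00·(cos320°, sin320°) = (2.2981, -1.9284)
|BD| = 5.0819
circle(B,10.00) ∩ circle(D,8.00): a=6.0829, h=7.9371
  candidates: C₊=(4.9143,7.7233) cross=40.336; C₋=(10.9379,-6.9637) cross=-40.336
  mode - wants cross < 0 → take C=(10.9379,-6.9637) (cross=-40.336)
ex = (C−B)/|BC| = (0.8640,-0.5035); ey = (0.5035,0.8640)
P = B + 3.27·ex + 1.31·ey = (5.7830,-2.4431)

5.78 -2.44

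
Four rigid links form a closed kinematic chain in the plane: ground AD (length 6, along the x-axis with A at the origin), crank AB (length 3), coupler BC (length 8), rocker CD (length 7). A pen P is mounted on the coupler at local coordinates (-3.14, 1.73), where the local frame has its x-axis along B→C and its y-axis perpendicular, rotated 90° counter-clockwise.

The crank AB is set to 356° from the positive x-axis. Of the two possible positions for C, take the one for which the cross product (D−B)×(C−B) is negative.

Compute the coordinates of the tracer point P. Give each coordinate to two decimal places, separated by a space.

2.67 3.36

A=(0,0), D=(6.00,0)
B = A + 3.00·(cos356°, sin356°) = (2.9927, -0.2093)
|BD| = 3.0146
circle(B,8.00) ∩ circle(D,7.00): a=3.9952, h=6.9310
  candidates: C₊=(6.4971,6.9823) cross=20.894; C₋=(7.4594,-6.8462) cross=-20.894
  mode - wants cross < 0 → take C=(7.4594,-6.8462) (cross=-20.894)
ex = (C−B)/|BC| = (0.5583,-0.8296); ey = (0.8296,0.5583)
P = B + -3.14·ex + 1.73·ey = (2.6747,3.3616)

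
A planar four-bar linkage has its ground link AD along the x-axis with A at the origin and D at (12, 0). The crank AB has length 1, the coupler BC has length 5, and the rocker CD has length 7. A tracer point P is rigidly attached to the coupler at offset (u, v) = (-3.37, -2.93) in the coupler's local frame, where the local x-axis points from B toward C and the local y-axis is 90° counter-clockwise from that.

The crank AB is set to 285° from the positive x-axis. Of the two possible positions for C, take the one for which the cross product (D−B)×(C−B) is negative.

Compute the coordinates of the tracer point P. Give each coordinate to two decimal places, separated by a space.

A=(0,0), D=(12.00,0)
B = A + 1.00·(cos285°, sin285°) = (0.2588, -0.9659)
|BD| = 11.7808
circle(B,5.00) ∩ circle(D,7.00): a=4.8718, h=1.1249
  candidates: C₊=(5.0220,0.5546) cross=13.252; C₋=(5.2065,-1.6876) cross=-13.252
  mode - wants cross < 0 → take C=(5.2065,-1.6876) (cross=-13.252)
ex = (C−B)/|BC| = (0.9895,-0.1443); ey = (0.1443,0.9895)
P = B + -3.37·ex + -2.93·ey = (-3.4988,-3.3789)

-3.50 -3.38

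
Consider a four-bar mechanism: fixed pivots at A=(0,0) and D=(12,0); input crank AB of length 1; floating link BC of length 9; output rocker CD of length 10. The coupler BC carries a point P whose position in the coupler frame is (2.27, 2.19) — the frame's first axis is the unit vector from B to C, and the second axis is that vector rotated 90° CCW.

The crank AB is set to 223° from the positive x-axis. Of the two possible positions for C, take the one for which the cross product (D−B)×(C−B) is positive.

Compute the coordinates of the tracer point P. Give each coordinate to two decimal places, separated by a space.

A=(0,0), D=(12.00,0)
B = A + 1.00·(cos223°, sin223°) = (-0.7314, -0.6820)
|BD| = 12.7496
circle(B,9.00) ∩ circle(D,10.00): a=5.6297, h=7.0219
  candidates: C₊=(4.5147,6.6310) cross=89.526; C₋=(5.2659,-7.3927) cross=-89.526
  mode + wants cross > 0 → take C=(4.5147,6.6310) (cross=89.526)
ex = (C−B)/|BC| = (0.5829,0.8126); ey = (-0.8126,0.5829)
P = B + 2.27·ex + 2.19·ey = (-1.1877,2.4390)

-1.19 2.44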